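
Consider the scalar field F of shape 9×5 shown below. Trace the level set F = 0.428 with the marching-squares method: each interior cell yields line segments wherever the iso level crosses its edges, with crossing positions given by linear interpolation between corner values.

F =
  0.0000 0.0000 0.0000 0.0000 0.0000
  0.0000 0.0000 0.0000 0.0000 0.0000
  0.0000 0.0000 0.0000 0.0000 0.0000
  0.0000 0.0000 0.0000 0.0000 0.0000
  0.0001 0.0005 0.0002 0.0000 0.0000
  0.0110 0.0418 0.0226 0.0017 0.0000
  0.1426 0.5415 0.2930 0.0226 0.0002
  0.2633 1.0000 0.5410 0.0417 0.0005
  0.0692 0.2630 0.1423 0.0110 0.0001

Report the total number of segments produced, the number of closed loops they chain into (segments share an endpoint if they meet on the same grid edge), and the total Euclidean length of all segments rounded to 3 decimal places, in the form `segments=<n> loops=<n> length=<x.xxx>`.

cell (5,0): code 0100 → (5.773,1.000)–(6.000,0.715)
cell (5,1): code 1000 → (6.000,1.457)–(5.773,1.000)
cell (6,0): code 0110 → (6.000,0.715)–(7.000,0.224)
cell (6,1): code 1101 → (6.544,2.000)–(6.000,1.457)
cell (6,2): code 1000 → (7.000,2.226)–(6.544,2.000)
cell (7,0): code 0010 → (7.000,0.224)–(7.776,1.000)
cell (7,1): code 0011 → (7.776,1.000)–(7.283,2.000)
cell (7,2): code 0001 → (7.283,2.000)–(7.000,2.226)
total: 8 segments, chained into 1 closed loop(s), length Σ = 5.841729

segments=8 loops=1 length=5.842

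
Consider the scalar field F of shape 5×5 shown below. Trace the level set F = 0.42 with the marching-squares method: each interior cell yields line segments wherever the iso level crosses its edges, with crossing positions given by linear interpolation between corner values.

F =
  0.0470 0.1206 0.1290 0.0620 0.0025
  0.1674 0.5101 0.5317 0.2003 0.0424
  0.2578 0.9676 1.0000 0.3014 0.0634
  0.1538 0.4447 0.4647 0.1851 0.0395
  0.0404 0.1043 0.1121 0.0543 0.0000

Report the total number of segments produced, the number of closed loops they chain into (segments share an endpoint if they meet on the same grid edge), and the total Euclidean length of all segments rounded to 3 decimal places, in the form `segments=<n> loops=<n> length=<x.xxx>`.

cell (0,0): code 0100 → (0.769,1.000)–(1.000,0.737)
cell (0,1): code 1100 → (0.723,2.000)–(0.769,1.000)
cell (0,2): code 1000 → (1.000,2.337)–(0.723,2.000)
cell (1,0): code 0110 → (1.000,0.737)–(2.000,0.229)
cell (1,2): code 1001 → (2.000,2.830)–(1.000,2.337)
cell (2,0): code 0110 → (2.000,0.229)–(3.000,0.915)
cell (2,2): code 1001 → (3.000,2.160)–(2.000,2.830)
cell (3,0): code 0010 → (3.000,0.915)–(3.073,1.000)
cell (3,1): code 0011 → (3.073,1.000)–(3.127,2.000)
cell (3,2): code 0001 → (3.127,2.000)–(3.000,2.160)
total: 10 segments, chained into 1 closed loop(s), length Σ = 7.758761

segments=10 loops=1 length=7.759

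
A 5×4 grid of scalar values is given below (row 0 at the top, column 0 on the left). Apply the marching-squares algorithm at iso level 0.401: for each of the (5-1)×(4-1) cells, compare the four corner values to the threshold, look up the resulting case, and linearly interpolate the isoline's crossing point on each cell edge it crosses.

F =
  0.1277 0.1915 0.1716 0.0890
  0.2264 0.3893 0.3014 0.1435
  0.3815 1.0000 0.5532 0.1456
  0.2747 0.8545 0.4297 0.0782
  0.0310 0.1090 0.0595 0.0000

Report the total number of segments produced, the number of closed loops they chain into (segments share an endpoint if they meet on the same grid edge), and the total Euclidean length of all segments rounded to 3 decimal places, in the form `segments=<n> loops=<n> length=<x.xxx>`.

cell (1,0): code 0100 → (1.019,1.000)–(2.000,0.032)
cell (1,1): code 1100 → (1.396,2.000)–(1.019,1.000)
cell (1,2): code 1000 → (2.000,2.373)–(1.396,2.000)
cell (2,0): code 0110 → (2.000,0.032)–(3.000,0.218)
cell (2,2): code 1001 → (3.000,2.082)–(2.000,2.373)
cell (3,0): code 0010 → (3.000,0.218)–(3.608,1.000)
cell (3,1): code 0011 → (3.608,1.000)–(3.078,2.000)
cell (3,2): code 0001 → (3.078,2.000)–(3.000,2.082)
total: 8 segments, chained into 1 closed loop(s), length Σ = 7.451881

segments=8 loops=1 length=7.452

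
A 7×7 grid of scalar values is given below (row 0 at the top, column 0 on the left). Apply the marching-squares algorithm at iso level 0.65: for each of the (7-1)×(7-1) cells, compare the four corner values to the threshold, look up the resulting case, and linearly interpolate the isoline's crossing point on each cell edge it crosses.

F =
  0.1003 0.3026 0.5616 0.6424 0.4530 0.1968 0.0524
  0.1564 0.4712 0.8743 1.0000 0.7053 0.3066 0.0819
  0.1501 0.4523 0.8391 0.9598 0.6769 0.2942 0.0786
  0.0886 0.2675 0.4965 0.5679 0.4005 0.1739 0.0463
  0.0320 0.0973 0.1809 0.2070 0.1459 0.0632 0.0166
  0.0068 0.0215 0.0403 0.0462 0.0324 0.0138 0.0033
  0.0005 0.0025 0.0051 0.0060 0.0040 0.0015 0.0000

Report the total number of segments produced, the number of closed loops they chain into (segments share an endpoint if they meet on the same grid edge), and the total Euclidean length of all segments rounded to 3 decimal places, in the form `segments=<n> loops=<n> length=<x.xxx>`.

cell (0,1): code 0100 → (0.283,2.000)–(1.000,1.444)
cell (0,2): code 1100 → (0.021,3.000)–(0.283,2.000)
cell (0,3): code 1100 → (0.781,4.000)–(0.021,3.000)
cell (0,4): code 1000 → (1.000,4.139)–(0.781,4.000)
cell (1,1): code 0110 → (1.000,1.444)–(2.000,1.511)
cell (1,4): code 1001 → (2.000,4.070)–(1.000,4.139)
cell (2,1): code 0010 → (2.000,1.511)–(2.552,2.000)
cell (2,2): code 0011 → (2.552,2.000)–(2.791,3.000)
cell (2,3): code 0011 → (2.791,3.000)–(2.097,4.000)
cell (2,4): code 0001 → (2.097,4.000)–(2.000,4.070)
total: 10 segments, chained into 1 closed loop(s), length Σ = 8.563402

segments=10 loops=1 length=8.563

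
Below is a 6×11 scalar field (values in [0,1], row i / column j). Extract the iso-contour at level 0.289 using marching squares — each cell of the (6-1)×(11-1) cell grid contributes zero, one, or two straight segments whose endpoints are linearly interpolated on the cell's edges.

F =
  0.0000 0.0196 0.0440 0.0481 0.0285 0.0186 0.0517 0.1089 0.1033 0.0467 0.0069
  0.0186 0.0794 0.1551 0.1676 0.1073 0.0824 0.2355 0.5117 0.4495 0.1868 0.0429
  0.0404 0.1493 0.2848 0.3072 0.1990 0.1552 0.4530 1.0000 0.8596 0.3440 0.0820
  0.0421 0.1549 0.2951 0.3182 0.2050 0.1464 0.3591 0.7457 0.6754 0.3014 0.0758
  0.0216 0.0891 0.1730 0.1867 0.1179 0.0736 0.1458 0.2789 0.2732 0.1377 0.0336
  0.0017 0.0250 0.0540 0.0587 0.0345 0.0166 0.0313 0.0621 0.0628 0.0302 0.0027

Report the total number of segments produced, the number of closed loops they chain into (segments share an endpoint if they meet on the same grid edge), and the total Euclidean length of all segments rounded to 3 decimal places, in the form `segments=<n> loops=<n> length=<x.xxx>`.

segments=22 loops=2 length=15.788

cell (0,6): code 0100 → (0.447,7.000)–(1.000,6.194)
cell (0,7): code 1100 → (0.536,8.000)–(0.447,7.000)
cell (0,8): code 1000 → (1.000,8.611)–(0.536,8.000)
cell (1,2): code 0100 → (1.870,3.000)–(2.000,2.187)
cell (1,3): code 1000 → (2.000,3.168)–(1.870,3.000)
cell (1,5): code 0100 → (1.246,6.000)–(2.000,5.449)
cell (1,6): code 1110 → (1.000,6.194)–(1.246,6.000)
cell (1,8): code 1101 → (1.650,9.000)–(1.000,8.611)
cell (1,9): code 1000 → (2.000,9.210)–(1.650,9.000)
cell (2,1): code 0100 → (2.408,2.000)–(3.000,1.956)
cell (2,2): code 1110 → (2.000,2.187)–(2.408,2.000)
cell (2,3): code 1001 → (3.000,3.258)–(2.000,3.168)
cell (2,5): code 0110 → (2.000,5.449)–(3.000,5.670)
cell (2,9): code 1001 → (3.000,9.055)–(2.000,9.210)
cell (3,1): code 0010 → (3.000,1.956)–(3.050,2.000)
cell (3,2): code 0011 → (3.050,2.000)–(3.222,3.000)
cell (3,3): code 0001 → (3.222,3.000)–(3.000,3.258)
cell (3,5): code 0010 → (3.000,5.670)–(3.329,6.000)
cell (3,6): code 0011 → (3.329,6.000)–(3.978,7.000)
cell (3,7): code 0011 → (3.978,7.000)–(3.961,8.000)
cell (3,8): code 0011 → (3.961,8.000)–(3.076,9.000)
cell (3,9): code 0001 → (3.076,9.000)–(3.000,9.055)
total: 22 segments, chained into 2 closed loop(s), length Σ = 15.787864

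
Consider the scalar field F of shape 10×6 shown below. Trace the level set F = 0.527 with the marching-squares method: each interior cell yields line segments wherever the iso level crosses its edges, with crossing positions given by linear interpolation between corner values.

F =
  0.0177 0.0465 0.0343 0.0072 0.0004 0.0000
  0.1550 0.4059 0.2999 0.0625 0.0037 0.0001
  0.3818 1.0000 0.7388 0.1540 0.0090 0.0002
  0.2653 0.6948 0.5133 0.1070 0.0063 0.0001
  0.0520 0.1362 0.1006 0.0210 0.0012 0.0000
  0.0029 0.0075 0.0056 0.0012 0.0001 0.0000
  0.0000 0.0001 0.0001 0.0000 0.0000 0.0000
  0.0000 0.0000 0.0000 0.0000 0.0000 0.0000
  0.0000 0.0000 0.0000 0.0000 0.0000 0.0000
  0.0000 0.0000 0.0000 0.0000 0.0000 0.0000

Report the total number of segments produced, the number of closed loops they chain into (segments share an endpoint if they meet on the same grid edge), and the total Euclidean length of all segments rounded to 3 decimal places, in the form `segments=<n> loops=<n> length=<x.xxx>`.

cell (1,0): code 0100 → (1.204,1.000)–(2.000,0.235)
cell (1,1): code 1100 → (1.517,2.000)–(1.204,1.000)
cell (1,2): code 1000 → (2.000,2.362)–(1.517,2.000)
cell (2,0): code 0110 → (2.000,0.235)–(3.000,0.609)
cell (2,1): code 1011 → (3.000,1.925)–(2.939,2.000)
cell (2,2): code 0001 → (2.939,2.000)–(2.000,2.362)
cell (3,0): code 0010 → (3.000,0.609)–(3.300,1.000)
cell (3,1): code 0001 → (3.300,1.000)–(3.000,1.925)
total: 8 segments, chained into 1 closed loop(s), length Σ = 6.391862

segments=8 loops=1 length=6.392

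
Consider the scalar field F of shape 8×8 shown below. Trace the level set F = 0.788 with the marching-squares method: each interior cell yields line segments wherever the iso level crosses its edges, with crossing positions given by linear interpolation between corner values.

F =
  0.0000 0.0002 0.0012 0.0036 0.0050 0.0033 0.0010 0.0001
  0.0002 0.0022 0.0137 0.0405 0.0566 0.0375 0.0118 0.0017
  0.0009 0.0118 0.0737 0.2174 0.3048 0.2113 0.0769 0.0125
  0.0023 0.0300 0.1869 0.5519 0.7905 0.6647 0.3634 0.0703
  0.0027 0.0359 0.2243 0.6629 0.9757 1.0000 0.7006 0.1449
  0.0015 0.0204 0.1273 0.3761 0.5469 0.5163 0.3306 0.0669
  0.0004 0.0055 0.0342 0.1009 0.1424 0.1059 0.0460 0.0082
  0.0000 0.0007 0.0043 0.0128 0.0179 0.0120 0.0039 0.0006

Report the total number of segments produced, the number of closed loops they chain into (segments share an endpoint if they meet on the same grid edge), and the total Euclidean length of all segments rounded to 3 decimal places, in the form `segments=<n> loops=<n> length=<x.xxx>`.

segments=8 loops=1 length=5.765

cell (2,3): code 0100 → (2.995,4.000)–(3.000,3.990)
cell (2,4): code 1000 → (3.000,4.020)–(2.995,4.000)
cell (3,3): code 0110 → (3.000,3.990)–(4.000,3.400)
cell (3,4): code 1101 → (3.368,5.000)–(3.000,4.020)
cell (3,5): code 1000 → (4.000,5.708)–(3.368,5.000)
cell (4,3): code 0010 → (4.000,3.400)–(4.438,4.000)
cell (4,4): code 0011 → (4.438,4.000)–(4.438,5.000)
cell (4,5): code 0001 → (4.438,5.000)–(4.000,5.708)
total: 8 segments, chained into 1 closed loop(s), length Σ = 5.764707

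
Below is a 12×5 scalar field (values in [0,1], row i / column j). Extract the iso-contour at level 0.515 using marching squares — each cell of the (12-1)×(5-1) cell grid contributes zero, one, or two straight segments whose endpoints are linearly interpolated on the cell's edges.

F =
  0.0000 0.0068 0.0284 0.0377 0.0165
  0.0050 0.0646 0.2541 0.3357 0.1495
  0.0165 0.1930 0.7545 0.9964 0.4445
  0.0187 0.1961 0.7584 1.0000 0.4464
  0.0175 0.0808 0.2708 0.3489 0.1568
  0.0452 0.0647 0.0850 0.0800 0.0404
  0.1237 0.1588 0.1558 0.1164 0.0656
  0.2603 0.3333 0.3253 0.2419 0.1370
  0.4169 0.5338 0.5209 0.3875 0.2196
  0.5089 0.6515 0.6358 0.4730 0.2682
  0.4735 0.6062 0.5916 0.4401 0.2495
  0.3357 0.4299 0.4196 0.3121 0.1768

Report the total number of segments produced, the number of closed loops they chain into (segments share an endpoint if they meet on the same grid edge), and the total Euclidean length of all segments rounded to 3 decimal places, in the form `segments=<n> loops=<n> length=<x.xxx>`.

segments=18 loops=2 length=15.988

cell (1,1): code 0100 → (1.521,2.000)–(2.000,1.573)
cell (1,2): code 1100 → (1.271,3.000)–(1.521,2.000)
cell (1,3): code 1000 → (2.000,3.872)–(1.271,3.000)
cell (2,1): code 0110 → (2.000,1.573)–(3.000,1.567)
cell (2,3): code 1001 → (3.000,3.876)–(2.000,3.872)
cell (3,1): code 0010 → (3.000,1.567)–(3.499,2.000)
cell (3,2): code 0011 → (3.499,2.000)–(3.745,3.000)
cell (3,3): code 0001 → (3.745,3.000)–(3.000,3.876)
cell (7,0): code 0100 → (7.906,1.000)–(8.000,0.839)
cell (7,1): code 1100 → (7.970,2.000)–(7.906,1.000)
cell (7,2): code 1000 → (8.000,2.044)–(7.970,2.000)
cell (8,0): code 0110 → (8.000,0.839)–(9.000,0.043)
cell (8,2): code 1001 → (9.000,2.742)–(8.000,2.044)
cell (9,0): code 0110 → (9.000,0.043)–(10.000,0.313)
cell (9,2): code 1001 → (10.000,2.506)–(9.000,2.742)
cell (10,0): code 0010 → (10.000,0.313)–(10.517,1.000)
cell (10,1): code 0011 → (10.517,1.000)–(10.445,2.000)
cell (10,2): code 0001 → (10.445,2.000)–(10.000,2.506)
total: 18 segments, chained into 2 closed loop(s), length Σ = 15.988263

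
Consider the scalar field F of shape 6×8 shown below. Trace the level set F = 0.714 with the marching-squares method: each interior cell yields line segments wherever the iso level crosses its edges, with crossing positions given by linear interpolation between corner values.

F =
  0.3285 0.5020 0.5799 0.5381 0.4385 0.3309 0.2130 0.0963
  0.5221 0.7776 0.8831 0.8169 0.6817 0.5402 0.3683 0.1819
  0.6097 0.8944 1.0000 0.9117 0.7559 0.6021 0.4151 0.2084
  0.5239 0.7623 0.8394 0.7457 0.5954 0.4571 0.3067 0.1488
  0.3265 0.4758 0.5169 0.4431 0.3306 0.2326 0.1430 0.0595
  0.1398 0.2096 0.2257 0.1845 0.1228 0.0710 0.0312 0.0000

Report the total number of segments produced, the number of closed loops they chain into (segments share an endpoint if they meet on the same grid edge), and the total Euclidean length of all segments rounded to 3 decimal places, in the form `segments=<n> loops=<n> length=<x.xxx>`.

segments=14 loops=1 length=10.560

cell (0,0): code 0100 → (0.769,1.000)–(1.000,0.751)
cell (0,1): code 1100 → (0.442,2.000)–(0.769,1.000)
cell (0,2): code 1100 → (0.631,3.000)–(0.442,2.000)
cell (0,3): code 1000 → (1.000,3.761)–(0.631,3.000)
cell (1,0): code 0110 → (1.000,0.751)–(2.000,0.366)
cell (1,3): code 1101 → (1.435,4.000)–(1.000,3.761)
cell (1,4): code 1000 → (2.000,4.272)–(1.435,4.000)
cell (2,0): code 0110 → (2.000,0.366)–(3.000,0.797)
cell (2,3): code 1011 → (3.000,3.211)–(2.261,4.000)
cell (2,4): code 0001 → (2.261,4.000)–(2.000,4.272)
cell (3,0): code 0010 → (3.000,0.797)–(3.169,1.000)
cell (3,1): code 0011 → (3.169,1.000)–(3.389,2.000)
cell (3,2): code 0011 → (3.389,2.000)–(3.105,3.000)
cell (3,3): code 0001 → (3.105,3.000)–(3.000,3.211)
total: 14 segments, chained into 1 closed loop(s), length Σ = 10.559941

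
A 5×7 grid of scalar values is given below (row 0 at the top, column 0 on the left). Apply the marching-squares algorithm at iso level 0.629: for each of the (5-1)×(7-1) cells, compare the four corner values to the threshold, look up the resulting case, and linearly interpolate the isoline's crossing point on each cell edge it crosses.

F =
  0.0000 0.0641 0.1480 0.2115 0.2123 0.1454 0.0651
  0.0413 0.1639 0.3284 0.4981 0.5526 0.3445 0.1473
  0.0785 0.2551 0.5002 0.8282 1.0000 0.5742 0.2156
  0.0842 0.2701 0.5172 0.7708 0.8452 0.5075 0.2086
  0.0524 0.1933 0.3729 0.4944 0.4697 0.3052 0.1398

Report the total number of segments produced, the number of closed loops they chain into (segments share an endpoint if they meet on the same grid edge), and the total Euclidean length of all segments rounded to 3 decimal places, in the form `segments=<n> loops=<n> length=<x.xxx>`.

segments=8 loops=1 length=7.734

cell (1,2): code 0100 → (1.397,3.000)–(2.000,2.393)
cell (1,3): code 1100 → (1.171,4.000)–(1.397,3.000)
cell (1,4): code 1000 → (2.000,4.871)–(1.171,4.000)
cell (2,2): code 0110 → (2.000,2.393)–(3.000,2.441)
cell (2,4): code 1001 → (3.000,4.640)–(2.000,4.871)
cell (3,2): code 0010 → (3.000,2.441)–(3.513,3.000)
cell (3,3): code 0011 → (3.513,3.000)–(3.576,4.000)
cell (3,4): code 0001 → (3.576,4.000)–(3.000,4.640)
total: 8 segments, chained into 1 closed loop(s), length Σ = 7.733504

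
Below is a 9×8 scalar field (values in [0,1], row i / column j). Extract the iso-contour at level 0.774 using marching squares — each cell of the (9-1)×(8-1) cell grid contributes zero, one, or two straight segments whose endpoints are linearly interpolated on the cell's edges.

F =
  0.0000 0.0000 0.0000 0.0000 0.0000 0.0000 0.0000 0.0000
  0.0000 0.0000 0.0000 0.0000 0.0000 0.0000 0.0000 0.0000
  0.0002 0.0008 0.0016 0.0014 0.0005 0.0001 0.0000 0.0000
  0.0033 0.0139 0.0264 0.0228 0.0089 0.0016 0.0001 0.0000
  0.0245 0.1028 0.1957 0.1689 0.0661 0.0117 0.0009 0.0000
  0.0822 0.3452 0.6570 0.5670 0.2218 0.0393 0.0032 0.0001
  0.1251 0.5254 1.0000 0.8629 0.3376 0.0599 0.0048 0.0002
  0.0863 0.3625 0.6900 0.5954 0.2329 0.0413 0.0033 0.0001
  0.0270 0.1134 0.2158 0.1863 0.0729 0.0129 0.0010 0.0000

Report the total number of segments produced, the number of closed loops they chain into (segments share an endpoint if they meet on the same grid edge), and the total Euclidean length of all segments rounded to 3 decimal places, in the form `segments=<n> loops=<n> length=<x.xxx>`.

cell (5,1): code 0100 → (5.341,2.000)–(6.000,1.524)
cell (5,2): code 1100 → (5.700,3.000)–(5.341,2.000)
cell (5,3): code 1000 → (6.000,3.169)–(5.700,3.000)
cell (6,1): code 0010 → (6.000,1.524)–(6.729,2.000)
cell (6,2): code 0011 → (6.729,2.000)–(6.332,3.000)
cell (6,3): code 0001 → (6.332,3.000)–(6.000,3.169)
total: 6 segments, chained into 1 closed loop(s), length Σ = 4.539613

segments=6 loops=1 length=4.540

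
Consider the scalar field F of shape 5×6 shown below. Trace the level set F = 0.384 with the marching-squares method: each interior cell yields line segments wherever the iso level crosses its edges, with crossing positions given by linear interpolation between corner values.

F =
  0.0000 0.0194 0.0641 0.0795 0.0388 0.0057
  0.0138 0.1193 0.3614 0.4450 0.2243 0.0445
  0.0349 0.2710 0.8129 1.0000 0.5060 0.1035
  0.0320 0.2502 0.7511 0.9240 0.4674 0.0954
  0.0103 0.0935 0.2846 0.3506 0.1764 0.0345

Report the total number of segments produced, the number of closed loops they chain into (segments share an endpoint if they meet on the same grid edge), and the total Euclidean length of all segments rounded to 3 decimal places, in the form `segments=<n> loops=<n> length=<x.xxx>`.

segments=12 loops=1 length=9.682

cell (0,2): code 0100 → (0.833,3.000)–(1.000,2.270)
cell (0,3): code 1000 → (1.000,3.276)–(0.833,3.000)
cell (1,1): code 0100 → (1.050,2.000)–(2.000,1.209)
cell (1,2): code 1110 → (1.000,2.270)–(1.050,2.000)
cell (1,3): code 1101 → (1.567,4.000)–(1.000,3.276)
cell (1,4): code 1000 → (2.000,4.303)–(1.567,4.000)
cell (2,1): code 0110 → (2.000,1.209)–(3.000,1.267)
cell (2,4): code 1001 → (3.000,4.224)–(2.000,4.303)
cell (3,1): code 0010 → (3.000,1.267)–(3.787,2.000)
cell (3,2): code 0011 → (3.787,2.000)–(3.942,3.000)
cell (3,3): code 0011 → (3.942,3.000)–(3.287,4.000)
cell (3,4): code 0001 → (3.287,4.000)–(3.000,4.224)
total: 12 segments, chained into 1 closed loop(s), length Σ = 9.682078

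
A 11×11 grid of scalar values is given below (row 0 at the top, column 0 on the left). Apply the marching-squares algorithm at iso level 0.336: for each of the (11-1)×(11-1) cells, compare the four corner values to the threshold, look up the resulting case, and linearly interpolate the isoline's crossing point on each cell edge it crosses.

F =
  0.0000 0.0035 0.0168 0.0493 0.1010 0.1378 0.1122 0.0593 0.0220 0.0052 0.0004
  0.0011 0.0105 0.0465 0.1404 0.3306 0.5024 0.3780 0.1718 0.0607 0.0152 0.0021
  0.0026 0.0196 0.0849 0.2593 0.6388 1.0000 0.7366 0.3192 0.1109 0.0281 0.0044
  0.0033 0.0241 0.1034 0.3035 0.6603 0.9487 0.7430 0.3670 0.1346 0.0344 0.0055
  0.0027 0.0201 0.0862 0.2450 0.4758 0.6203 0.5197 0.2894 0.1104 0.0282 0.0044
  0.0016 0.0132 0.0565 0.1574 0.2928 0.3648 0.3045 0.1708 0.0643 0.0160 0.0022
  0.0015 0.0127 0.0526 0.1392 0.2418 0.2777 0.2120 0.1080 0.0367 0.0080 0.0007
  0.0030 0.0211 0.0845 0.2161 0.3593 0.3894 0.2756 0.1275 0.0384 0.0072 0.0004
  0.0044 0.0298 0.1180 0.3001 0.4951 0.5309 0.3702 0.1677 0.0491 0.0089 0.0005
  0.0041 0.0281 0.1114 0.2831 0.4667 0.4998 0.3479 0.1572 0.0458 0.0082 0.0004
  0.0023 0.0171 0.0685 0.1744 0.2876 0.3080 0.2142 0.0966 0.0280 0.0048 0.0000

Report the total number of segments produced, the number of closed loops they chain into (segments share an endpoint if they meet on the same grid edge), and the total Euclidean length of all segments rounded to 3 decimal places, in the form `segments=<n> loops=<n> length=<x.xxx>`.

cell (0,4): code 0100 → (0.544,5.000)–(1.000,4.031)
cell (0,5): code 1100 → (0.842,6.000)–(0.544,5.000)
cell (0,6): code 1000 → (1.000,6.204)–(0.842,6.000)
cell (1,3): code 0100 → (1.018,4.000)–(2.000,3.202)
cell (1,4): code 1110 → (1.000,4.031)–(1.018,4.000)
cell (1,6): code 1001 → (2.000,6.960)–(1.000,6.204)
cell (2,3): code 0110 → (2.000,3.202)–(3.000,3.091)
cell (2,6): code 1101 → (2.351,7.000)–(2.000,6.960)
cell (2,7): code 1000 → (3.000,7.133)–(2.351,7.000)
cell (3,3): code 0110 → (3.000,3.091)–(4.000,3.394)
cell (3,6): code 1011 → (4.000,6.798)–(3.399,7.000)
cell (3,7): code 0001 → (3.399,7.000)–(3.000,7.133)
cell (4,3): code 0010 → (4.000,3.394)–(4.764,4.000)
cell (4,4): code 0111 → (4.764,4.000)–(5.000,4.600)
cell (4,5): code 1011 → (5.000,5.478)–(4.854,6.000)
cell (4,6): code 0001 → (4.854,6.000)–(4.000,6.798)
cell (5,4): code 0010 → (5.000,4.600)–(5.331,5.000)
cell (5,5): code 0001 → (5.331,5.000)–(5.000,5.478)
cell (6,3): code 0100 → (6.802,4.000)–(7.000,3.837)
cell (6,4): code 1100 → (6.522,5.000)–(6.802,4.000)
cell (6,5): code 1000 → (7.000,5.469)–(6.522,5.000)
cell (7,3): code 0110 → (7.000,3.837)–(8.000,3.184)
cell (7,5): code 1101 → (7.638,6.000)–(7.000,5.469)
cell (7,6): code 1000 → (8.000,6.169)–(7.638,6.000)
cell (8,3): code 0110 → (8.000,3.184)–(9.000,3.288)
cell (8,6): code 1001 → (9.000,6.062)–(8.000,6.169)
cell (9,3): code 0010 → (9.000,3.288)–(9.730,4.000)
cell (9,4): code 0011 → (9.730,4.000)–(9.854,5.000)
cell (9,5): code 0011 → (9.854,5.000)–(9.089,6.000)
cell (9,6): code 0001 → (9.089,6.000)–(9.000,6.062)
total: 30 segments, chained into 2 closed loop(s), length Σ = 23.274050

segments=30 loops=2 length=23.274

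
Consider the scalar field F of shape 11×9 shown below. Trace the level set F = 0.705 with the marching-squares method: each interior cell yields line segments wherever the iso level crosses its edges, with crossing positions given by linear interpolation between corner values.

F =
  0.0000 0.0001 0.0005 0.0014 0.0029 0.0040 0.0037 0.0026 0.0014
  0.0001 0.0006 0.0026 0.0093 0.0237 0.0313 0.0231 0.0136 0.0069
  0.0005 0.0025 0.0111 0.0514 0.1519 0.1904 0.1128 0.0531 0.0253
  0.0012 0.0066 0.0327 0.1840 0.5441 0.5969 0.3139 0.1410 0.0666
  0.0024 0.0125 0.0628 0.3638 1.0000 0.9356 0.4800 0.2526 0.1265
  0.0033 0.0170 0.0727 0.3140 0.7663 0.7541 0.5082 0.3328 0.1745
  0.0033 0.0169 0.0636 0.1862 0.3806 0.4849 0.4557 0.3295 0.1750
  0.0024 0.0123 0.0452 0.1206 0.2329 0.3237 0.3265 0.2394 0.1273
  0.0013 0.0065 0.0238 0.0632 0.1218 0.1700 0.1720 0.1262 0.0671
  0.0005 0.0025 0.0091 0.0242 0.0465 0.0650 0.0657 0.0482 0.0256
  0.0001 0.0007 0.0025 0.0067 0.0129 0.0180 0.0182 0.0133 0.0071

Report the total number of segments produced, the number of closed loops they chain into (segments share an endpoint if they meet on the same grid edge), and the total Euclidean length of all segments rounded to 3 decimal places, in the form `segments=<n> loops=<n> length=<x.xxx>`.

segments=8 loops=1 length=6.223

cell (3,3): code 0100 → (3.353,4.000)–(4.000,3.536)
cell (3,4): code 1100 → (3.319,5.000)–(3.353,4.000)
cell (3,5): code 1000 → (4.000,5.506)–(3.319,5.000)
cell (4,3): code 0110 → (4.000,3.536)–(5.000,3.864)
cell (4,5): code 1001 → (5.000,5.200)–(4.000,5.506)
cell (5,3): code 0010 → (5.000,3.864)–(5.159,4.000)
cell (5,4): code 0011 → (5.159,4.000)–(5.182,5.000)
cell (5,5): code 0001 → (5.182,5.000)–(5.000,5.200)
total: 8 segments, chained into 1 closed loop(s), length Σ = 6.222958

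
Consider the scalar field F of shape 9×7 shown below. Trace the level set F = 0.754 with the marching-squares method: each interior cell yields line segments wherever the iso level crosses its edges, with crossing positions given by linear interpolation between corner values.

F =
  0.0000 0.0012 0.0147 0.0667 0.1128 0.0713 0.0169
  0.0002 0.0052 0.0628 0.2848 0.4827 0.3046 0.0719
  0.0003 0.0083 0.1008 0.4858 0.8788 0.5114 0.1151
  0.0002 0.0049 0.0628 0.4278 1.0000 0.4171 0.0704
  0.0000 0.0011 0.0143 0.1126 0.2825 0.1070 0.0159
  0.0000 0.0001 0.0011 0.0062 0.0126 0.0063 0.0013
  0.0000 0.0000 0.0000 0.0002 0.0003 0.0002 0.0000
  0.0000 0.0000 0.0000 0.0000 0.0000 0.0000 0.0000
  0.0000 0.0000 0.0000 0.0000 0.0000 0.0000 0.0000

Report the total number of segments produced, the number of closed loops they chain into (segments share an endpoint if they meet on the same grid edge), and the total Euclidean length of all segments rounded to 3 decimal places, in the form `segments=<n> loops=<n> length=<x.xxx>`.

segments=6 loops=1 length=4.014

cell (1,3): code 0100 → (1.685,4.000)–(2.000,3.682)
cell (1,4): code 1000 → (2.000,4.340)–(1.685,4.000)
cell (2,3): code 0110 → (2.000,3.682)–(3.000,3.570)
cell (2,4): code 1001 → (3.000,4.422)–(2.000,4.340)
cell (3,3): code 0010 → (3.000,3.570)–(3.343,4.000)
cell (3,4): code 0001 → (3.343,4.000)–(3.000,4.422)
total: 6 segments, chained into 1 closed loop(s), length Σ = 4.013964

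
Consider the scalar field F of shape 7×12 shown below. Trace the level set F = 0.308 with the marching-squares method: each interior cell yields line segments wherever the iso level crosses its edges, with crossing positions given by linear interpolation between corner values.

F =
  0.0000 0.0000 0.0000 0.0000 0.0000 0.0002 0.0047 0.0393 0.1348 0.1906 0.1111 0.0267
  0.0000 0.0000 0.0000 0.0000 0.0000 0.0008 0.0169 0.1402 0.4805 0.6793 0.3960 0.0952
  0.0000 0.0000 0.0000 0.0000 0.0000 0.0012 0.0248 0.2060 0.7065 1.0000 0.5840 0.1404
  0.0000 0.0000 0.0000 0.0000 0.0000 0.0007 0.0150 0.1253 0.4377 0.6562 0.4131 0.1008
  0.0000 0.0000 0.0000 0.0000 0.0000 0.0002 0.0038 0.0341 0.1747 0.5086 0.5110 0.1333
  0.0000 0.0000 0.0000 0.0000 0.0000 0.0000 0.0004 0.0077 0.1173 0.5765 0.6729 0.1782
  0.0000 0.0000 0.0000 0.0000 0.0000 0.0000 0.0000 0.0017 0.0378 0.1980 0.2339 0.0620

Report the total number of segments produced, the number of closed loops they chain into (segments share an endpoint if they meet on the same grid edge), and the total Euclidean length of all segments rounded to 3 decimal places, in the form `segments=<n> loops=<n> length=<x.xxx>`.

segments=16 loops=1 length=14.839

cell (0,7): code 0100 → (0.501,8.000)–(1.000,7.493)
cell (0,8): code 1100 → (0.240,9.000)–(0.501,8.000)
cell (0,9): code 1100 → (0.691,10.000)–(0.240,9.000)
cell (0,10): code 1000 → (1.000,10.293)–(0.691,10.000)
cell (1,7): code 0110 → (1.000,7.493)–(2.000,7.204)
cell (1,10): code 1001 → (2.000,10.622)–(1.000,10.293)
cell (2,7): code 0110 → (2.000,7.204)–(3.000,7.585)
cell (2,10): code 1001 → (3.000,10.337)–(2.000,10.622)
cell (3,7): code 0010 → (3.000,7.585)–(3.493,8.000)
cell (3,8): code 0111 → (3.493,8.000)–(4.000,8.399)
cell (3,10): code 1001 → (4.000,10.537)–(3.000,10.337)
cell (4,8): code 0110 → (4.000,8.399)–(5.000,8.415)
cell (4,10): code 1001 → (5.000,10.738)–(4.000,10.537)
cell (5,8): code 0010 → (5.000,8.415)–(5.709,9.000)
cell (5,9): code 0011 → (5.709,9.000)–(5.831,10.000)
cell (5,10): code 0001 → (5.831,10.000)–(5.000,10.738)
total: 16 segments, chained into 1 closed loop(s), length Σ = 14.838967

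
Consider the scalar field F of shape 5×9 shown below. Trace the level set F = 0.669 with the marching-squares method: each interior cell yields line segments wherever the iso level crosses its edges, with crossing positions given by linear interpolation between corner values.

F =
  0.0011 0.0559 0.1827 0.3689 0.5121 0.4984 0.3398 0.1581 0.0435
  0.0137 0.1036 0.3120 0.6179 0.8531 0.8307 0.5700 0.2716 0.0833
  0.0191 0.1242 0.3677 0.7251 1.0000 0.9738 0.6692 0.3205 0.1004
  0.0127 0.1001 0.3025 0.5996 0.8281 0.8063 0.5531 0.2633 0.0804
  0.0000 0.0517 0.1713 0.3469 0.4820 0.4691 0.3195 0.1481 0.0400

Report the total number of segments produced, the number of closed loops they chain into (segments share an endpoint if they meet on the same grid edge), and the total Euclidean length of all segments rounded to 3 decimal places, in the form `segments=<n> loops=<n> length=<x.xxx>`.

segments=14 loops=1 length=9.599

cell (0,3): code 0100 → (0.460,4.000)–(1.000,3.217)
cell (0,4): code 1100 → (0.513,5.000)–(0.460,4.000)
cell (0,5): code 1000 → (1.000,5.620)–(0.513,5.000)
cell (1,2): code 0100 → (1.477,3.000)–(2.000,2.843)
cell (1,3): code 1110 → (1.000,3.217)–(1.477,3.000)
cell (1,5): code 1101 → (1.998,6.000)–(1.000,5.620)
cell (1,6): code 1000 → (2.000,6.001)–(1.998,6.000)
cell (2,2): code 0010 → (2.000,2.843)–(2.447,3.000)
cell (2,3): code 0111 → (2.447,3.000)–(3.000,3.304)
cell (2,5): code 1011 → (3.000,5.542)–(2.002,6.000)
cell (2,6): code 0001 → (2.002,6.000)–(2.000,6.001)
cell (3,3): code 0010 → (3.000,3.304)–(3.460,4.000)
cell (3,4): code 0011 → (3.460,4.000)–(3.407,5.000)
cell (3,5): code 0001 → (3.407,5.000)–(3.000,5.542)
total: 14 segments, chained into 1 closed loop(s), length Σ = 9.599283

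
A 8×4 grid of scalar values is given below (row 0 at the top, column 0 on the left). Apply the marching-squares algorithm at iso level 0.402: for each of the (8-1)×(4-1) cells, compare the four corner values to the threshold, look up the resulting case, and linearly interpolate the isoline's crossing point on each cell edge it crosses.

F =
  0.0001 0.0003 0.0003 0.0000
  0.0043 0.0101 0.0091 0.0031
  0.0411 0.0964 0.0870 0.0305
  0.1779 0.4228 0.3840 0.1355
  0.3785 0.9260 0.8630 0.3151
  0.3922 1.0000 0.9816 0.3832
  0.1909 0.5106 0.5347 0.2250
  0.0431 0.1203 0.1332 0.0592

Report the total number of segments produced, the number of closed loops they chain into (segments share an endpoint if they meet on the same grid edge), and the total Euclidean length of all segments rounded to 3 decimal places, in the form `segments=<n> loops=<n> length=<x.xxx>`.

segments=12 loops=1 length=10.033

cell (2,0): code 0100 → (2.936,1.000)–(3.000,0.915)
cell (2,1): code 1000 → (3.000,1.536)–(2.936,1.000)
cell (3,0): code 0110 → (3.000,0.915)–(4.000,0.043)
cell (3,1): code 1101 → (3.038,2.000)–(3.000,1.536)
cell (3,2): code 1000 → (4.000,2.841)–(3.038,2.000)
cell (4,0): code 0110 → (4.000,0.043)–(5.000,0.016)
cell (4,2): code 1001 → (5.000,2.969)–(4.000,2.841)
cell (5,0): code 0110 → (5.000,0.016)–(6.000,0.660)
cell (5,2): code 1001 → (6.000,2.428)–(5.000,2.969)
cell (6,0): code 0010 → (6.000,0.660)–(6.278,1.000)
cell (6,1): code 0011 → (6.278,1.000)–(6.331,2.000)
cell (6,2): code 0001 → (6.331,2.000)–(6.000,2.428)
total: 12 segments, chained into 1 closed loop(s), length Σ = 10.032808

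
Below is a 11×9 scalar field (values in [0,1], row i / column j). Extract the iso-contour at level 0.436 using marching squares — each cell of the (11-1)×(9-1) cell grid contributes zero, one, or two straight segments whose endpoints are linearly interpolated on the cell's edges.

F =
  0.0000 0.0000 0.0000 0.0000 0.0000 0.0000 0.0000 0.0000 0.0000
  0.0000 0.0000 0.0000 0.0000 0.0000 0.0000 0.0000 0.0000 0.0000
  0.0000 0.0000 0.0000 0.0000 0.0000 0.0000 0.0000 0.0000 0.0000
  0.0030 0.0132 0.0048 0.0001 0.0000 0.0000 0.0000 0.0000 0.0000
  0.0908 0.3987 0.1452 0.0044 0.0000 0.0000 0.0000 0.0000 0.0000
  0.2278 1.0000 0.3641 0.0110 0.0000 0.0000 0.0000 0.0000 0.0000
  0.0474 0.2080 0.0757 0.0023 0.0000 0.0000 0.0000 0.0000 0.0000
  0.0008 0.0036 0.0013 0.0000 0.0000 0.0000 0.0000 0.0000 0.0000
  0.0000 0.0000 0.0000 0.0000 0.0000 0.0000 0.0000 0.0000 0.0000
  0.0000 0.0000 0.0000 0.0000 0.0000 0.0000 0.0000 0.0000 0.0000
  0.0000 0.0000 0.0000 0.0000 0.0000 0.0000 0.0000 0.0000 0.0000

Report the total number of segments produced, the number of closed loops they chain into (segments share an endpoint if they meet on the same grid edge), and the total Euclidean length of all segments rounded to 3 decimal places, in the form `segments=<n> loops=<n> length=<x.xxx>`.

segments=4 loops=1 length=4.637

cell (4,0): code 0100 → (4.062,1.000)–(5.000,0.270)
cell (4,1): code 1000 → (5.000,1.887)–(4.062,1.000)
cell (5,0): code 0010 → (5.000,0.270)–(5.712,1.000)
cell (5,1): code 0001 → (5.712,1.000)–(5.000,1.887)
total: 4 segments, chained into 1 closed loop(s), length Σ = 4.637223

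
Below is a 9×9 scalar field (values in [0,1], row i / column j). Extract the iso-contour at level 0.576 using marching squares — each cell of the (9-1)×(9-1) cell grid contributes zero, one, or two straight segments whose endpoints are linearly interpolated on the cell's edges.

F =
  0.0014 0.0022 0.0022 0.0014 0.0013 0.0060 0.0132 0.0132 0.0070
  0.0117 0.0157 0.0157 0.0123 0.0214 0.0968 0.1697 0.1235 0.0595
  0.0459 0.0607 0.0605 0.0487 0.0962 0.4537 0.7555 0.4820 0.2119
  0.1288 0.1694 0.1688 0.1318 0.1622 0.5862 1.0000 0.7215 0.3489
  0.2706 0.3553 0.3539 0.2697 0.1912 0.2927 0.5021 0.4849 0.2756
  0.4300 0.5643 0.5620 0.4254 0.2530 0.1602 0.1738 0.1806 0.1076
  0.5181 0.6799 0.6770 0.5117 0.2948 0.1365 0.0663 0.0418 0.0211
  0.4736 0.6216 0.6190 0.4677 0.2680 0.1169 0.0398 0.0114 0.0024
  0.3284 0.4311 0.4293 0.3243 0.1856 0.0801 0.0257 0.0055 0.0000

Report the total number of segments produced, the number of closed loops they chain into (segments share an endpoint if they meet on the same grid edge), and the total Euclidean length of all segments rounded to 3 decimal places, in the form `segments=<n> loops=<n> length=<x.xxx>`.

segments=18 loops=2 length=13.850

cell (1,5): code 0100 → (1.694,6.000)–(2.000,5.405)
cell (1,6): code 1000 → (2.000,6.656)–(1.694,6.000)
cell (2,4): code 0100 → (2.923,5.000)–(3.000,4.976)
cell (2,5): code 1110 → (2.000,5.405)–(2.923,5.000)
cell (2,6): code 1101 → (2.392,7.000)–(2.000,6.656)
cell (2,7): code 1000 → (3.000,7.390)–(2.392,7.000)
cell (3,4): code 0010 → (3.000,4.976)–(3.035,5.000)
cell (3,5): code 0011 → (3.035,5.000)–(3.852,6.000)
cell (3,6): code 0011 → (3.852,6.000)–(3.615,7.000)
cell (3,7): code 0001 → (3.615,7.000)–(3.000,7.390)
cell (5,0): code 0100 → (5.101,1.000)–(6.000,0.358)
cell (5,1): code 1100 → (5.122,2.000)–(5.101,1.000)
cell (5,2): code 1000 → (6.000,2.611)–(5.122,2.000)
cell (6,0): code 0110 → (6.000,0.358)–(7.000,0.692)
cell (6,2): code 1001 → (7.000,2.284)–(6.000,2.611)
cell (7,0): code 0010 → (7.000,0.692)–(7.239,1.000)
cell (7,1): code 0011 → (7.239,1.000)–(7.227,2.000)
cell (7,2): code 0001 → (7.227,2.000)–(7.000,2.284)
total: 18 segments, chained into 2 closed loop(s), length Σ = 13.850384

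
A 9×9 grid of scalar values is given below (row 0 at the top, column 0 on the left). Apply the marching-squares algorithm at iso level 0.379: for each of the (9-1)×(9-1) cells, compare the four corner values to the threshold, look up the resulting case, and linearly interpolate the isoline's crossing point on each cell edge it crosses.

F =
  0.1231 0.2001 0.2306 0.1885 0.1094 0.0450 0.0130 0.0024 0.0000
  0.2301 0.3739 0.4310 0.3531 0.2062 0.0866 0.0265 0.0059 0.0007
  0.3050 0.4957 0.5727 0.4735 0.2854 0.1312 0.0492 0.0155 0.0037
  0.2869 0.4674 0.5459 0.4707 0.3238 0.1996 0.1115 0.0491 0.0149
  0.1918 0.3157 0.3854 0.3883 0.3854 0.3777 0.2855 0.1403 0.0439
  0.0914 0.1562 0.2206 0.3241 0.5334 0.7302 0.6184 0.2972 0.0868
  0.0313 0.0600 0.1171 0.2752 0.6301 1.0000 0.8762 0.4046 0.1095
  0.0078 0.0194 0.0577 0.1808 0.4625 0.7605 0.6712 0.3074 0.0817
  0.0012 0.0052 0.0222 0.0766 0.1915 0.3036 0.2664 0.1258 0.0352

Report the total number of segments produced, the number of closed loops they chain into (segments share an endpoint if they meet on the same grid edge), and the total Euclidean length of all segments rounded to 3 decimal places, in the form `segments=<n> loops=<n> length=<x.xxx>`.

segments=28 loops=1 length=21.876

cell (0,1): code 0100 → (0.741,2.000)–(1.000,1.089)
cell (0,2): code 1000 → (1.000,2.668)–(0.741,2.000)
cell (1,0): code 0100 → (1.042,1.000)–(2.000,0.388)
cell (1,1): code 1110 → (1.000,1.089)–(1.042,1.000)
cell (1,2): code 1101 → (1.215,3.000)–(1.000,2.668)
cell (1,3): code 1000 → (2.000,3.502)–(1.215,3.000)
cell (2,0): code 0110 → (2.000,0.388)–(3.000,0.510)
cell (2,3): code 1001 → (3.000,3.624)–(2.000,3.502)
cell (3,0): code 0010 → (3.000,0.510)–(3.583,1.000)
cell (3,1): code 0111 → (3.583,1.000)–(4.000,1.908)
cell (3,3): code 1101 → (3.896,4.000)–(3.000,3.624)
cell (3,4): code 1000 → (4.000,4.831)–(3.896,4.000)
cell (4,1): code 0010 → (4.000,1.908)–(4.039,2.000)
cell (4,2): code 0011 → (4.039,2.000)–(4.145,3.000)
cell (4,3): code 0111 → (4.145,3.000)–(5.000,3.262)
cell (4,4): code 1101 → (4.004,5.000)–(4.000,4.831)
cell (4,5): code 1100 → (4.281,6.000)–(4.004,5.000)
cell (4,6): code 1000 → (5.000,6.745)–(4.281,6.000)
cell (5,3): code 0110 → (5.000,3.262)–(6.000,3.292)
cell (5,6): code 1101 → (5.762,7.000)–(5.000,6.745)
cell (5,7): code 1000 → (6.000,7.087)–(5.762,7.000)
cell (6,3): code 0110 → (6.000,3.292)–(7.000,3.704)
cell (6,6): code 1011 → (7.000,6.803)–(6.263,7.000)
cell (6,7): code 0001 → (6.263,7.000)–(6.000,7.087)
cell (7,3): code 0010 → (7.000,3.704)–(7.308,4.000)
cell (7,4): code 0011 → (7.308,4.000)–(7.835,5.000)
cell (7,5): code 0011 → (7.835,5.000)–(7.722,6.000)
cell (7,6): code 0001 → (7.722,6.000)–(7.000,6.803)
total: 28 segments, chained into 1 closed loop(s), length Σ = 21.875688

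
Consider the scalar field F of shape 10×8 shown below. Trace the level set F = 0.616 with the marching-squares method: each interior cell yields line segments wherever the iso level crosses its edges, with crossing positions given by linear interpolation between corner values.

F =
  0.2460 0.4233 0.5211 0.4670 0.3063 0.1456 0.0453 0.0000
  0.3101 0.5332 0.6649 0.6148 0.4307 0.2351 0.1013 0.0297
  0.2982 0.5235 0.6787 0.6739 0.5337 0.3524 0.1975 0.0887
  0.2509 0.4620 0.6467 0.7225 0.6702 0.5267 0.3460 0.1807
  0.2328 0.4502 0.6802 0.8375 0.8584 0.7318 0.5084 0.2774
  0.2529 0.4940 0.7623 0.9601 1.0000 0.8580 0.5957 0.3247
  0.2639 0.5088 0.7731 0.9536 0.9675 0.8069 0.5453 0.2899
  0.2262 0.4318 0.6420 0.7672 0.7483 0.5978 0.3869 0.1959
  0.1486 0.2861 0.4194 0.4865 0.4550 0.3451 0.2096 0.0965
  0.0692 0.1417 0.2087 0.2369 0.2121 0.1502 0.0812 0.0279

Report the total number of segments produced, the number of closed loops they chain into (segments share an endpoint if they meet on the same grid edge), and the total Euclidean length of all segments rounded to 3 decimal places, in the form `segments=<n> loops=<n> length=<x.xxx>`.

cell (0,1): code 0100 → (0.660,2.000)–(1.000,1.629)
cell (0,2): code 1000 → (1.000,2.976)–(0.660,2.000)
cell (1,1): code 0110 → (1.000,1.629)–(2.000,1.596)
cell (1,2): code 1101 → (1.020,3.000)–(1.000,2.976)
cell (1,3): code 1000 → (2.000,3.413)–(1.020,3.000)
cell (2,1): code 0110 → (2.000,1.596)–(3.000,1.834)
cell (2,3): code 1101 → (2.603,4.000)–(2.000,3.413)
cell (2,4): code 1000 → (3.000,4.378)–(2.603,4.000)
cell (3,1): code 0110 → (3.000,1.834)–(4.000,1.721)
cell (3,4): code 1101 → (3.435,5.000)–(3.000,4.378)
cell (3,5): code 1000 → (4.000,5.518)–(3.435,5.000)
cell (4,1): code 0110 → (4.000,1.721)–(5.000,1.455)
cell (4,5): code 1001 → (5.000,5.923)–(4.000,5.518)
cell (5,1): code 0110 → (5.000,1.455)–(6.000,1.406)
cell (5,5): code 1001 → (6.000,5.730)–(5.000,5.923)
cell (6,1): code 0110 → (6.000,1.406)–(7.000,1.876)
cell (6,4): code 1011 → (7.000,4.879)–(6.913,5.000)
cell (6,5): code 0001 → (6.913,5.000)–(6.000,5.730)
cell (7,1): code 0010 → (7.000,1.876)–(7.117,2.000)
cell (7,2): code 0011 → (7.117,2.000)–(7.539,3.000)
cell (7,3): code 0011 → (7.539,3.000)–(7.451,4.000)
cell (7,4): code 0001 → (7.451,4.000)–(7.000,4.879)
total: 22 segments, chained into 1 closed loop(s), length Σ = 18.385309

segments=22 loops=1 length=18.385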